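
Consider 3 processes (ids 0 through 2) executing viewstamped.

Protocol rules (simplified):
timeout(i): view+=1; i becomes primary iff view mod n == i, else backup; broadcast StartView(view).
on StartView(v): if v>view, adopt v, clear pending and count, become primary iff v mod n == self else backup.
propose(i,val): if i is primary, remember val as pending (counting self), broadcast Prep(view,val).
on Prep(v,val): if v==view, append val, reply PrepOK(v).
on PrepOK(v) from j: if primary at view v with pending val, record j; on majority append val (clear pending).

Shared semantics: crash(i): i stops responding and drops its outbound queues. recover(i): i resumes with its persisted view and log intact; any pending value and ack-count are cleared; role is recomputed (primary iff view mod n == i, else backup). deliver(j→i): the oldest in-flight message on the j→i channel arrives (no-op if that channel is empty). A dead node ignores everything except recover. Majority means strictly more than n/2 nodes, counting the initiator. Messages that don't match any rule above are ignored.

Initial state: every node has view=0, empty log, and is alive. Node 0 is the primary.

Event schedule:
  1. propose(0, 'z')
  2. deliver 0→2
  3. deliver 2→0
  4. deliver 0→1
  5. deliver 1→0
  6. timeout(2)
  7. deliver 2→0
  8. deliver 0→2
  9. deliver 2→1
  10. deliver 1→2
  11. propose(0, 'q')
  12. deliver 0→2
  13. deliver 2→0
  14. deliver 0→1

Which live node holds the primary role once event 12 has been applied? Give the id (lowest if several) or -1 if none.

1. propose(0,'z'):  nop
2. deliver 0→2:  <2:back v0 z>
3. deliver 2→0:  <0:prim v0 z>
4. deliver 0→1:  <1:back v0 z>
5. deliver 1→0:  nop
6. timeout(2):  <2:back v1 z>
7. deliver 2→0:  <0:back v1 z>
8. deliver 0→2:  nop
9. deliver 2→1:  <1:prim v1 z>
10. deliver 1→2:  nop
11. propose(0,'q'):  nop
12. deliver 0→2:  nop

1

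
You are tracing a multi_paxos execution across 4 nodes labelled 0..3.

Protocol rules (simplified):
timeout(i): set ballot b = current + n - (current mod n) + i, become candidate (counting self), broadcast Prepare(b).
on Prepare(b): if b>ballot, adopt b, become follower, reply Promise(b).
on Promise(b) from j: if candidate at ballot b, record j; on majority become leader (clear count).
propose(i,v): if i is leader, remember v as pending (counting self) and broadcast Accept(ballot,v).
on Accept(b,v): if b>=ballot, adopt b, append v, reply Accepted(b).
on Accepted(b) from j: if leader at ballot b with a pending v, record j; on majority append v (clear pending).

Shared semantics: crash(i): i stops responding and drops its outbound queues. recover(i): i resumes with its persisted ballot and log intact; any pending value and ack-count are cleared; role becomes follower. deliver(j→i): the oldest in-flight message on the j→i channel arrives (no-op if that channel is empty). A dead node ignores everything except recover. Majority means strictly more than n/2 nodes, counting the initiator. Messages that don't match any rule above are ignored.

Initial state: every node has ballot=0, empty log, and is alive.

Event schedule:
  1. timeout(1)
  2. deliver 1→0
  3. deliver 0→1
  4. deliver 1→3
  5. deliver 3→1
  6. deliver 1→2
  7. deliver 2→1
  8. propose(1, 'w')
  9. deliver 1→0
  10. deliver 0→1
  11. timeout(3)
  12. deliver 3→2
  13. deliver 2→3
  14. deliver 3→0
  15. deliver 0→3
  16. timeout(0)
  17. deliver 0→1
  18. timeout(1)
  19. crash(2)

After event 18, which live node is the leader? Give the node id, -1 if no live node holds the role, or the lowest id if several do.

e1 timeout(1): 1[cand,b=5,-]
e2 deliver 1→0: 0[foll,b=5,-]
e3 deliver 0→1: ·
e4 deliver 1→3: 3[foll,b=5,-]
e5 deliver 3→1: 1[lead,b=5,-]
e6 deliver 1→2: 2[foll,b=5,-]
e7 deliver 2→1: ·
e8 propose(1,'w'): ·
e9 deliver 1→0: 0[foll,b=5,w]
e10 deliver 0→1: ·
e11 timeout(3): 3[cand,b=11,-]
e12 deliver 3→2: 2[foll,b=11,-]
e13 deliver 2→3: ·
e14 deliver 3→0: 0[foll,b=11,w]
e15 deliver 0→3: 3[lead,b=11,-]
e16 timeout(0): 0[cand,b=12,w]
e17 deliver 0→1: 1[foll,b=12,-]
e18 timeout(1): 1[cand,b=17,-]

3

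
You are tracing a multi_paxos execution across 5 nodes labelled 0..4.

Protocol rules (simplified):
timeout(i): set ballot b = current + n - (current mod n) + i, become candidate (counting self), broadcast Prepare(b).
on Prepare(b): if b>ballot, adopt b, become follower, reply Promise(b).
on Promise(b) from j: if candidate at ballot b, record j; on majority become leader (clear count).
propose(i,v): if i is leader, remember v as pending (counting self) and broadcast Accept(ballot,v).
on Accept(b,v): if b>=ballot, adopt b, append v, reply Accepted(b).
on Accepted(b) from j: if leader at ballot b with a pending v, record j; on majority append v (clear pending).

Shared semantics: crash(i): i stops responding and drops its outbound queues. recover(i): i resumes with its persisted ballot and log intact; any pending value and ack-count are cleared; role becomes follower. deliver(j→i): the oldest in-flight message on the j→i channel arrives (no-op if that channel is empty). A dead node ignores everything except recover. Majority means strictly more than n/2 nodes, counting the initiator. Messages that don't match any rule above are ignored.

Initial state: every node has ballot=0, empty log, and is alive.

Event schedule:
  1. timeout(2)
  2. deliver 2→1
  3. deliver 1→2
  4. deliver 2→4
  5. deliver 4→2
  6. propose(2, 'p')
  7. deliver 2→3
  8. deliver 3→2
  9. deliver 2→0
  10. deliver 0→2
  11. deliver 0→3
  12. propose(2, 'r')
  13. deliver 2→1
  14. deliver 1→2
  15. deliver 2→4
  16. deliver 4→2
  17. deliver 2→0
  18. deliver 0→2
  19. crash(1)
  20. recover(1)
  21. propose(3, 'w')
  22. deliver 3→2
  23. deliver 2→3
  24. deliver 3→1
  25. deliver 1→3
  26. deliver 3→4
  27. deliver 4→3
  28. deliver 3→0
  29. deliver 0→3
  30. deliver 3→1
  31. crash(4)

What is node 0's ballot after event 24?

7

[1] timeout(2) → N2(cand b7 [-])
[2] deliver 2→1 → N1(foll b7 [-])
[3] deliver 1→2 → ∅
[4] deliver 2→4 → N4(foll b7 [-])
[5] deliver 4→2 → N2(lead b7 [-])
[6] propose(2,'p') → ∅
[7] deliver 2→3 → N3(foll b7 [-])
[8] deliver 3→2 → ∅
[9] deliver 2→0 → N0(foll b7 [-])
[10] deliver 0→2 → ∅
[11] deliver 0→3 → ∅
[12] propose(2,'r') → ∅
[13] deliver 2→1 → N1(foll b7 [p])
[14] deliver 1→2 → ∅
[15] deliver 2→4 → N4(foll b7 [p])
[16] deliver 4→2 → N2(lead b7 [r])
[17] deliver 2→0 → N0(foll b7 [p])
[18] deliver 0→2 → ∅
[19] crash(1) → N1(✗foll b7 [p])
[20] recover(1) → N1(foll b7 [p])
[21] propose(3,'w') → ∅
[22] deliver 3→2 → ∅
[23] deliver 2→3 → N3(foll b7 [p])
[24] deliver 3→1 → ∅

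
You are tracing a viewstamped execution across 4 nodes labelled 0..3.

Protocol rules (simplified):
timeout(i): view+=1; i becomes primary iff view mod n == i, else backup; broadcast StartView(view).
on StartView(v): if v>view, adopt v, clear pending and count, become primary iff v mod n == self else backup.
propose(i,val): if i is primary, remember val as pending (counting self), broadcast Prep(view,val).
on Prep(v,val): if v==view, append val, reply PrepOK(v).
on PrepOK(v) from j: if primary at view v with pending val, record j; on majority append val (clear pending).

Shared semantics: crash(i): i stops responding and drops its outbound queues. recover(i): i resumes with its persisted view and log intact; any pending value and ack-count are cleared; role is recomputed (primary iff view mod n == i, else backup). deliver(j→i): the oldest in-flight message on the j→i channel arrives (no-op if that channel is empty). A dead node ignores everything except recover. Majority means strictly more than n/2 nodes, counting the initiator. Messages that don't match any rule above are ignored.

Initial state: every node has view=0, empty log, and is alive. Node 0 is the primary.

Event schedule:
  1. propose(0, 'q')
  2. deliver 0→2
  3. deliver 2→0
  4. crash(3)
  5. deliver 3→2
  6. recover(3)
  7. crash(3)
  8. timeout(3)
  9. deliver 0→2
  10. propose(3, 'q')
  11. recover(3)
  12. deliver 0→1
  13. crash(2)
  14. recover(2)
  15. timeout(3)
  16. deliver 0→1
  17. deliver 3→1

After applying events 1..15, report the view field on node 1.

0

e1 propose(0,'q'): ·
e2 deliver 0→2: 2[back,v=0,q]
e3 deliver 2→0: ·
e4 crash(3): 3[✗back,v=0,-]
e5 deliver 3→2: ·
e6 recover(3): 3[back,v=0,-]
e7 crash(3): 3[✗back,v=0,-]
e8 timeout(3): ·
e9 deliver 0→2: ·
e10 propose(3,'q'): ·
e11 recover(3): 3[back,v=0,-]
e12 deliver 0→1: 1[back,v=0,q]
e13 crash(2): 2[✗back,v=0,q]
e14 recover(2): 2[back,v=0,q]
e15 timeout(3): 3[back,v=1,-]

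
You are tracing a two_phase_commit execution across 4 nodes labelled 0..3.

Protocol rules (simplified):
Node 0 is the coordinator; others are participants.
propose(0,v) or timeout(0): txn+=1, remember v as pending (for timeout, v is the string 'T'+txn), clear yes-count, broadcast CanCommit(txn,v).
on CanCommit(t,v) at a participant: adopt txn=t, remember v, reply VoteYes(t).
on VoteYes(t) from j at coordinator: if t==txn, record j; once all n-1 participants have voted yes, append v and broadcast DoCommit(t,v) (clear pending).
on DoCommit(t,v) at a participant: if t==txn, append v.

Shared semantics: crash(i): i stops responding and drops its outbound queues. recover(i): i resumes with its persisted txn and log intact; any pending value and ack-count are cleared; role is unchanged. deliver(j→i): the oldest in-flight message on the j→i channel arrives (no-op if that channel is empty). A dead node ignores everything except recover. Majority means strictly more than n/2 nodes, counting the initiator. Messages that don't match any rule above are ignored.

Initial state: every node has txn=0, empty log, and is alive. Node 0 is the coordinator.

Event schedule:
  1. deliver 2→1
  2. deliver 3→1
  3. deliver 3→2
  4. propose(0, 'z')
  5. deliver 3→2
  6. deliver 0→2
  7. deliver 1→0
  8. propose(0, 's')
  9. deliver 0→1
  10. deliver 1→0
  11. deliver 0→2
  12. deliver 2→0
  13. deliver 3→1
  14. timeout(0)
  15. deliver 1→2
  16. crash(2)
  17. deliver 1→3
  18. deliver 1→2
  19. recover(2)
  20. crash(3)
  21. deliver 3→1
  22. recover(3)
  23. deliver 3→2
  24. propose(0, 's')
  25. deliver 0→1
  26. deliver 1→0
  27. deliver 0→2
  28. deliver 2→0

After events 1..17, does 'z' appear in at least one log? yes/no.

1. deliver 2→1:  nop
2. deliver 3→1:  nop
3. deliver 3→2:  nop
4. propose(0,'z'):  <0:coor t1 ->
5. deliver 3→2:  nop
6. deliver 0→2:  <2:part t1 ->
7. deliver 1→0:  nop
8. propose(0,'s'):  <0:coor t2 ->
9. deliver 0→1:  <1:part t1 ->
10. deliver 1→0:  nop
11. deliver 0→2:  <2:part t2 ->
12. deliver 2→0:  nop
13. deliver 3→1:  nop
14. timeout(0):  <0:coor t3 ->
15. deliver 1→2:  nop
16. crash(2):  <2:✗part t2 ->
17. deliver 1→3:  nop

no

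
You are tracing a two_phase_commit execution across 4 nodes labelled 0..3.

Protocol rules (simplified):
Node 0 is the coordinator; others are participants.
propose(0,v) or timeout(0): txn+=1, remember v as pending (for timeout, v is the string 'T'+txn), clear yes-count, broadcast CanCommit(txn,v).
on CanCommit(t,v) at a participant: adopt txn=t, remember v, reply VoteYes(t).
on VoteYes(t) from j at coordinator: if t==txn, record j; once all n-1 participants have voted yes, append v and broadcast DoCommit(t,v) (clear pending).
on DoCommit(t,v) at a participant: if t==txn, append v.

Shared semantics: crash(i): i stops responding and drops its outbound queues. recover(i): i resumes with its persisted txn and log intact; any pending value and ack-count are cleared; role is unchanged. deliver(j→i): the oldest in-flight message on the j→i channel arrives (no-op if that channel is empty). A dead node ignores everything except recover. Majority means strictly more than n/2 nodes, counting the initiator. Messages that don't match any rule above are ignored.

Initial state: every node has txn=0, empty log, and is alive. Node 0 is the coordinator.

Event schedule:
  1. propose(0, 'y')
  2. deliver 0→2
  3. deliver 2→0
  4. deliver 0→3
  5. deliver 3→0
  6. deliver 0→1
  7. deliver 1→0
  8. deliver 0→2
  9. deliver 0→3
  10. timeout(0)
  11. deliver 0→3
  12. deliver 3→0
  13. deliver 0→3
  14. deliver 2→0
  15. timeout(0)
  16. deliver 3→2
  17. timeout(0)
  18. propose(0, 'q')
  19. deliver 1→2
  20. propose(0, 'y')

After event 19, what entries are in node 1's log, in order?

empty

[1] propose(0,'y') → N0(coor t1 [-])
[2] deliver 0→2 → N2(part t1 [-])
[3] deliver 2→0 → ∅
[4] deliver 0→3 → N3(part t1 [-])
[5] deliver 3→0 → ∅
[6] deliver 0→1 → N1(part t1 [-])
[7] deliver 1→0 → N0(coor t1 [y])
[8] deliver 0→2 → N2(part t1 [y])
[9] deliver 0→3 → N3(part t1 [y])
[10] timeout(0) → N0(coor t2 [y])
[11] deliver 0→3 → N3(part t2 [y])
[12] deliver 3→0 → ∅
[13] deliver 0→3 → ∅
[14] deliver 2→0 → ∅
[15] timeout(0) → N0(coor t3 [y])
[16] deliver 3→2 → ∅
[17] timeout(0) → N0(coor t4 [y])
[18] propose(0,'q') → N0(coor t5 [y])
[19] deliver 1→2 → ∅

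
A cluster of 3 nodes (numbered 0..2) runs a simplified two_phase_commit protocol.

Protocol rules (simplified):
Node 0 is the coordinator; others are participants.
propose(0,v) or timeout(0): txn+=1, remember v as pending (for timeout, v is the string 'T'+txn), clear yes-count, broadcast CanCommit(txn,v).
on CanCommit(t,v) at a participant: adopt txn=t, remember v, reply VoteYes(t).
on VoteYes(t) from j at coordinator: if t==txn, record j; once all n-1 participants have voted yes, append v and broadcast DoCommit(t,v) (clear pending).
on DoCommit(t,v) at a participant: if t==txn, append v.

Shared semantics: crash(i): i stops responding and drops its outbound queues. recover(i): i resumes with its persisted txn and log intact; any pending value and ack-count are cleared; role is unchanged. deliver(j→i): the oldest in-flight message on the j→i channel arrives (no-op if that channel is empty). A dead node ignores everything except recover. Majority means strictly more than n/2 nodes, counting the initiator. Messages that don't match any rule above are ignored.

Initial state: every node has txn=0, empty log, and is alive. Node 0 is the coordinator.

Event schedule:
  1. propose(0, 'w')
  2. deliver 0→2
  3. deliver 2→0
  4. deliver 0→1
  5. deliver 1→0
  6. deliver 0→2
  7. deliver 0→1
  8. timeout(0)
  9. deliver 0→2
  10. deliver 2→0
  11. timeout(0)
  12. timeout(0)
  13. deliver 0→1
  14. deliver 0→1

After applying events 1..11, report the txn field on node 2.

after 1 — propose(0,'w'): n0:coor/t1/[-]
after 2 — deliver 0→2: n2:part/t1/[-]
after 3 — deliver 2→0: ·
after 4 — deliver 0→1: n1:part/t1/[-]
after 5 — deliver 1→0: n0:coor/t1/[w]
after 6 — deliver 0→2: n2:part/t1/[w]
after 7 — deliver 0→1: n1:part/t1/[w]
after 8 — timeout(0): n0:coor/t2/[w]
after 9 — deliver 0→2: n2:part/t2/[w]
after 10 — deliver 2→0: ·
after 11 — timeout(0): n0:coor/t3/[w]

2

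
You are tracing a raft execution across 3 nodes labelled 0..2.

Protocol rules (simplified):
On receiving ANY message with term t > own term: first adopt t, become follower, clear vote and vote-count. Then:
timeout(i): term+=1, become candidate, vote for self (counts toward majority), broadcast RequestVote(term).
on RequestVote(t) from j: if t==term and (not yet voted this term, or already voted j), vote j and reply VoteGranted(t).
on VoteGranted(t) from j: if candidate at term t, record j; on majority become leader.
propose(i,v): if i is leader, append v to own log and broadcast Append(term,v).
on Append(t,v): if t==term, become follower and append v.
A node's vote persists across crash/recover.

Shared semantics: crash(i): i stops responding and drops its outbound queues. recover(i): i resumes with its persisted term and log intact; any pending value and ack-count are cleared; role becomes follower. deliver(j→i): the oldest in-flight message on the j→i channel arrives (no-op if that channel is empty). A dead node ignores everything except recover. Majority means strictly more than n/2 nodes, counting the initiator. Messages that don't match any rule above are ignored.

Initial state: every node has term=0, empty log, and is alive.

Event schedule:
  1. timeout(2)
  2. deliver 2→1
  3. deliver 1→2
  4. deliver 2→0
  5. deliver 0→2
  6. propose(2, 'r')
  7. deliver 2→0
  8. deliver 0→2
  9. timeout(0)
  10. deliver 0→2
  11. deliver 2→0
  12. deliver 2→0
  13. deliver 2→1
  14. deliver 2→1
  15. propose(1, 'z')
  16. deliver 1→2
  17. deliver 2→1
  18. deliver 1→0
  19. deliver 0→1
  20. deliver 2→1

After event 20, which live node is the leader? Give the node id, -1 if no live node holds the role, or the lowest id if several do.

0

1. timeout(2):  <2:cand t1 ->
2. deliver 2→1:  <1:foll t1 ->
3. deliver 1→2:  <2:lead t1 ->
4. deliver 2→0:  <0:foll t1 ->
5. deliver 0→2:  nop
6. propose(2,'r'):  <2:lead t1 r>
7. deliver 2→0:  <0:foll t1 r>
8. deliver 0→2:  nop
9. timeout(0):  <0:cand t2 r>
10. deliver 0→2:  <2:foll t2 r>
11. deliver 2→0:  <0:lead t2 r>
12. deliver 2→0:  nop
13. deliver 2→1:  <1:foll t1 r>
14. deliver 2→1:  nop
15. propose(1,'z'):  nop
16. deliver 1→2:  nop
17. deliver 2→1:  nop
18. deliver 1→0:  nop
19. deliver 0→1:  <1:foll t2 r>
20. deliver 2→1:  nop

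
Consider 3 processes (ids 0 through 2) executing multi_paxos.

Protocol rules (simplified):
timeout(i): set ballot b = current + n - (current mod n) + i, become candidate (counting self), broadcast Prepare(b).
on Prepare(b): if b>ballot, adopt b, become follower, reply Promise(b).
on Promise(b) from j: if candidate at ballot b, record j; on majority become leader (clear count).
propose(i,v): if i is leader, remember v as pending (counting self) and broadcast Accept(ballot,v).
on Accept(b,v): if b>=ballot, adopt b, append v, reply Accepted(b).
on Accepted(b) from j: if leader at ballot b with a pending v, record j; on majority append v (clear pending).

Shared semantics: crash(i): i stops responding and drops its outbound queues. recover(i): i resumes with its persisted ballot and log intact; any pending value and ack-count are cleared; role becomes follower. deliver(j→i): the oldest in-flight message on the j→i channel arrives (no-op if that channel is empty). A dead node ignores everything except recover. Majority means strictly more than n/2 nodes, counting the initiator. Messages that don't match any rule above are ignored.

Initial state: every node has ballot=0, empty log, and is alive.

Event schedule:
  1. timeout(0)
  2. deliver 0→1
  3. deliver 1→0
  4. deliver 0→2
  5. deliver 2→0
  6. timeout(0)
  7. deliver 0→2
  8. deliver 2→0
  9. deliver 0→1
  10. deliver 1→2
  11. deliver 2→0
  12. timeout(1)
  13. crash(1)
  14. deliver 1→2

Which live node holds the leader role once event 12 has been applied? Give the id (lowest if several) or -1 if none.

after 1 — timeout(0): n0:cand/b3/[-]
after 2 — deliver 0→1: n1:foll/b3/[-]
after 3 — deliver 1→0: n0:lead/b3/[-]
after 4 — deliver 0→2: n2:foll/b3/[-]
after 5 — deliver 2→0: ·
after 6 — timeout(0): n0:cand/b6/[-]
after 7 — deliver 0→2: n2:foll/b6/[-]
after 8 — deliver 2→0: n0:lead/b6/[-]
after 9 — deliver 0→1: n1:foll/b6/[-]
after 10 — deliver 1→2: ·
after 11 — deliver 2→0: ·
after 12 — timeout(1): n1:cand/b10/[-]

0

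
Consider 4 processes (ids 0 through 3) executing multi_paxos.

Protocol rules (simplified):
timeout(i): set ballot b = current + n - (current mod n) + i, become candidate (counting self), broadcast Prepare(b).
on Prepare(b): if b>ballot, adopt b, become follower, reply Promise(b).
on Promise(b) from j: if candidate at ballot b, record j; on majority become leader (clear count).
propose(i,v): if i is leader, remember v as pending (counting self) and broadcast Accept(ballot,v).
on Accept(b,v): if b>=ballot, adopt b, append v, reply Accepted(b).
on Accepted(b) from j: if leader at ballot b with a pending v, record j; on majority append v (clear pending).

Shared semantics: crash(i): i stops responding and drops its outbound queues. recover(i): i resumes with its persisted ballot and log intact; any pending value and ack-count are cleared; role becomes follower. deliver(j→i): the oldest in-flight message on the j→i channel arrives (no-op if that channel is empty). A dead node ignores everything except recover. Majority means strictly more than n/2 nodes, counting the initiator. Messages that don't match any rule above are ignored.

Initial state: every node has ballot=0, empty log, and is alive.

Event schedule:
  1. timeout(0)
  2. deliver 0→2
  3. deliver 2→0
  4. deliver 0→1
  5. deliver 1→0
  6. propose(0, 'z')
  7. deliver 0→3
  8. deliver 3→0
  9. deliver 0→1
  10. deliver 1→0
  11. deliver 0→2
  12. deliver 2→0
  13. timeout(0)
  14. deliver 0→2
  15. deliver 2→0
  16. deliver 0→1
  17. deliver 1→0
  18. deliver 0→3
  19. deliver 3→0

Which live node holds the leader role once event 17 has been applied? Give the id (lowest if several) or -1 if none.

1. timeout(0):  <0:cand b4 ->
2. deliver 0→2:  <2:foll b4 ->
3. deliver 2→0:  nop
4. deliver 0→1:  <1:foll b4 ->
5. deliver 1→0:  <0:lead b4 ->
6. propose(0,'z'):  nop
7. deliver 0→3:  <3:foll b4 ->
8. deliver 3→0:  nop
9. deliver 0→1:  <1:foll b4 z>
10. deliver 1→0:  nop
11. deliver 0→2:  <2:foll b4 z>
12. deliver 2→0:  <0:lead b4 z>
13. timeout(0):  <0:cand b8 z>
14. deliver 0→2:  <2:foll b8 z>
15. deliver 2→0:  nop
16. deliver 0→1:  <1:foll b8 z>
17. deliver 1→0:  <0:lead b8 z>

0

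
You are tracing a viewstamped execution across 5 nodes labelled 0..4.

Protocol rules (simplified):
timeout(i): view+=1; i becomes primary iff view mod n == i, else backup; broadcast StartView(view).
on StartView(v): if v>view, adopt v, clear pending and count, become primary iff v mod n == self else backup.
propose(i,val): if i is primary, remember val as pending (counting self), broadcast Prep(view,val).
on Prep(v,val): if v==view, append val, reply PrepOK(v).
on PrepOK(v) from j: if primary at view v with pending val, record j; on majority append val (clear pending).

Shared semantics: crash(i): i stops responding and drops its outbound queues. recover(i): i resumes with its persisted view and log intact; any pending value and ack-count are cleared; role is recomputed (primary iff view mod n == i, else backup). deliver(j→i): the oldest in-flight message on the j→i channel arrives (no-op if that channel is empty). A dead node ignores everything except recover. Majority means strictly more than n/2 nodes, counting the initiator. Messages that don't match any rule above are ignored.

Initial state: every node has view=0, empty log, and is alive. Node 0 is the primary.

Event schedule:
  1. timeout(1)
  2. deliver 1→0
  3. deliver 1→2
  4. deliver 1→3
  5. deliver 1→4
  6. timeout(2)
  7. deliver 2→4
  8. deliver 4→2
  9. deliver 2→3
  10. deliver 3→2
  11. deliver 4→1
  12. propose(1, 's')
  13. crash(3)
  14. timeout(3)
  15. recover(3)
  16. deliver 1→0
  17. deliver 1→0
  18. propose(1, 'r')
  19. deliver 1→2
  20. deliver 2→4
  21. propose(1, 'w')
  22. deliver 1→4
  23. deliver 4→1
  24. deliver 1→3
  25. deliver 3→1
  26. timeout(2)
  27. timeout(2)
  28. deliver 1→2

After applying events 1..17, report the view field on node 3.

2

1. timeout(1):  <1:prim v1 ->
2. deliver 1→0:  <0:back v1 ->
3. deliver 1→2:  <2:back v1 ->
4. deliver 1→3:  <3:back v1 ->
5. deliver 1→4:  <4:back v1 ->
6. timeout(2):  <2:prim v2 ->
7. deliver 2→4:  <4:back v2 ->
8. deliver 4→2:  nop
9. deliver 2→3:  <3:back v2 ->
10. deliver 3→2:  nop
11. deliver 4→1:  nop
12. propose(1,'s'):  nop
13. crash(3):  <3:✗back v2 ->
14. timeout(3):  nop
15. recover(3):  <3:back v2 ->
16. deliver 1→0:  <0:back v1 s>
17. deliver 1→0:  nop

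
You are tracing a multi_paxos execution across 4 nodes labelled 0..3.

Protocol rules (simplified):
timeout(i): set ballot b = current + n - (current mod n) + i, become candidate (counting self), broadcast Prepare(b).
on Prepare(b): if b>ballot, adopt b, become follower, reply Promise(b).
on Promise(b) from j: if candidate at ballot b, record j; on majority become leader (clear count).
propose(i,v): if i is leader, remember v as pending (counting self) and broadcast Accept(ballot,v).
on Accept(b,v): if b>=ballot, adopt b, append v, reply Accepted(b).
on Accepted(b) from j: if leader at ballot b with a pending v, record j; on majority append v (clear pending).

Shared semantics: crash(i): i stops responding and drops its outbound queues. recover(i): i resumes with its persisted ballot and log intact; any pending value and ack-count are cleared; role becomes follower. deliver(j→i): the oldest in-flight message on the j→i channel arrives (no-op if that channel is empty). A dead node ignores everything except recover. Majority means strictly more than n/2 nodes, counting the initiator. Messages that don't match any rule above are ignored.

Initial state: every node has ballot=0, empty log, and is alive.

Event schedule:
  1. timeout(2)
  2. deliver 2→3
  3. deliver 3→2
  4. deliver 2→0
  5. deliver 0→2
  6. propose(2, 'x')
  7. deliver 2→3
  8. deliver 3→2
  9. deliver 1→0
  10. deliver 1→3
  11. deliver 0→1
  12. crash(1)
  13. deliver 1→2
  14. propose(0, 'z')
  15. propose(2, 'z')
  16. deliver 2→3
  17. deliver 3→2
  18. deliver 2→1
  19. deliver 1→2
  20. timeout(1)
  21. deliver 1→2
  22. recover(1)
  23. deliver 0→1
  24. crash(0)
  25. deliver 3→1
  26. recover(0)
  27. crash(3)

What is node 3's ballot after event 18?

after 1 — timeout(2): n2:cand/b6/[-]
after 2 — deliver 2→3: n3:foll/b6/[-]
after 3 — deliver 3→2: ·
after 4 — deliver 2→0: n0:foll/b6/[-]
after 5 — deliver 0→2: n2:lead/b6/[-]
after 6 — propose(2,'x'): ·
after 7 — deliver 2→3: n3:foll/b6/[x]
after 8 — deliver 3→2: ·
after 9 — deliver 1→0: ·
after 10 — deliver 1→3: ·
after 11 — deliver 0→1: ·
after 12 — crash(1): n1:✗foll/b0/[-]
after 13 — deliver 1→2: ·
after 14 — propose(0,'z'): ·
after 15 — propose(2,'z'): ·
after 16 — deliver 2→3: n3:foll/b6/[x,z]
after 17 — deliver 3→2: ·
after 18 — deliver 2→1: ·

6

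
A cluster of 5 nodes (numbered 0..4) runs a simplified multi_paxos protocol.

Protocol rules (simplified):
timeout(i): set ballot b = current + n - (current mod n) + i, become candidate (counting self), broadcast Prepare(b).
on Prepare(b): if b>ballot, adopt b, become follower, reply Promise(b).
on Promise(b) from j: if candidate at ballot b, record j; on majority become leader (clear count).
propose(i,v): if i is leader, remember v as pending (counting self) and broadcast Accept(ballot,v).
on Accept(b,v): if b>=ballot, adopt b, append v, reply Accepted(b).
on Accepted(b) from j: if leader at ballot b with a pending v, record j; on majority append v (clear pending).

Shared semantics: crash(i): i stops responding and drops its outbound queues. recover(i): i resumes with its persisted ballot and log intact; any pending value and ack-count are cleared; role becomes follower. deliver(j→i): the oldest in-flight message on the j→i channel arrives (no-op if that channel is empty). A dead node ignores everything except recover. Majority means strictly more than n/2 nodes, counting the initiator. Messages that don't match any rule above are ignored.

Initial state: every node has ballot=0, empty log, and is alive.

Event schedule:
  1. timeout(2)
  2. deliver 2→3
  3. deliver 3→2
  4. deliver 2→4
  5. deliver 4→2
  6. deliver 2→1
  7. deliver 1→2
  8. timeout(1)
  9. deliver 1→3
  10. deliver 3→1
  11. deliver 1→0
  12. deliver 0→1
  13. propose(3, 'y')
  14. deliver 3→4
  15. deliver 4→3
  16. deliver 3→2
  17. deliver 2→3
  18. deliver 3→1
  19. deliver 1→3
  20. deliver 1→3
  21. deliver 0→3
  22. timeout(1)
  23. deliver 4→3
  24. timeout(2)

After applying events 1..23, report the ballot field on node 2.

step 1 timeout(2): 2={cand,b=7,log=-}
step 2 deliver 2→3: 3={foll,b=7,log=-}
step 3 deliver 3→2: —
step 4 deliver 2→4: 4={foll,b=7,log=-}
step 5 deliver 4→2: 2={lead,b=7,log=-}
step 6 deliver 2→1: 1={foll,b=7,log=-}
step 7 deliver 1→2: —
step 8 timeout(1): 1={cand,b=11,log=-}
step 9 deliver 1→3: 3={foll,b=11,log=-}
step 10 deliver 3→1: —
step 11 deliver 1→0: 0={foll,b=11,log=-}
step 12 deliver 0→1: 1={lead,b=11,log=-}
step 13 propose(3,'y'): —
step 14 deliver 3→4: —
step 15 deliver 4→3: —
step 16 deliver 3→2: —
step 17 deliver 2→3: —
step 18 deliver 3→1: —
step 19 deliver 1→3: —
step 20 deliver 1→3: —
step 21 deliver 0→3: —
step 22 timeout(1): 1={cand,b=16,log=-}
step 23 deliver 4→3: —

7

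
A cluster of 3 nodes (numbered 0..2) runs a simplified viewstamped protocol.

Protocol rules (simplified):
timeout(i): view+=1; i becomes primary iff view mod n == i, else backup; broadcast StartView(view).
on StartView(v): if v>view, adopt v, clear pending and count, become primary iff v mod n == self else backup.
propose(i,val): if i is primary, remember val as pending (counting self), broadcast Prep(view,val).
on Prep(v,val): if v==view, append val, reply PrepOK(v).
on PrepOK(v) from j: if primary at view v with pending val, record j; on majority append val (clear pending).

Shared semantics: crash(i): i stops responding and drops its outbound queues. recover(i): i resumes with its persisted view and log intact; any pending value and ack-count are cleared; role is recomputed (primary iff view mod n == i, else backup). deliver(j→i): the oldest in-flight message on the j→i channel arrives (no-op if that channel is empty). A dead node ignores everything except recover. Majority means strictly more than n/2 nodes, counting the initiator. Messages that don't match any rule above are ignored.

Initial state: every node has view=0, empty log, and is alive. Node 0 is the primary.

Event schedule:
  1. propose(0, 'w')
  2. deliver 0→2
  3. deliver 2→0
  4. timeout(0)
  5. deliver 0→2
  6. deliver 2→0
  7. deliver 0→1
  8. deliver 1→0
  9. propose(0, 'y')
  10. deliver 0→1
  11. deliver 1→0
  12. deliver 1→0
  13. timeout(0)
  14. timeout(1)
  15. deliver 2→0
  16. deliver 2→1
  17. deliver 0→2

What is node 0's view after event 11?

1

e1 propose(0,'w'): ·
e2 deliver 0→2: 2[back,v=0,w]
e3 deliver 2→0: 0[prim,v=0,w]
e4 timeout(0): 0[back,v=1,w]
e5 deliver 0→2: 2[back,v=1,w]
e6 deliver 2→0: ·
e7 deliver 0→1: 1[back,v=0,w]
e8 deliver 1→0: ·
e9 propose(0,'y'): ·
e10 deliver 0→1: 1[prim,v=1,w]
e11 deliver 1→0: ·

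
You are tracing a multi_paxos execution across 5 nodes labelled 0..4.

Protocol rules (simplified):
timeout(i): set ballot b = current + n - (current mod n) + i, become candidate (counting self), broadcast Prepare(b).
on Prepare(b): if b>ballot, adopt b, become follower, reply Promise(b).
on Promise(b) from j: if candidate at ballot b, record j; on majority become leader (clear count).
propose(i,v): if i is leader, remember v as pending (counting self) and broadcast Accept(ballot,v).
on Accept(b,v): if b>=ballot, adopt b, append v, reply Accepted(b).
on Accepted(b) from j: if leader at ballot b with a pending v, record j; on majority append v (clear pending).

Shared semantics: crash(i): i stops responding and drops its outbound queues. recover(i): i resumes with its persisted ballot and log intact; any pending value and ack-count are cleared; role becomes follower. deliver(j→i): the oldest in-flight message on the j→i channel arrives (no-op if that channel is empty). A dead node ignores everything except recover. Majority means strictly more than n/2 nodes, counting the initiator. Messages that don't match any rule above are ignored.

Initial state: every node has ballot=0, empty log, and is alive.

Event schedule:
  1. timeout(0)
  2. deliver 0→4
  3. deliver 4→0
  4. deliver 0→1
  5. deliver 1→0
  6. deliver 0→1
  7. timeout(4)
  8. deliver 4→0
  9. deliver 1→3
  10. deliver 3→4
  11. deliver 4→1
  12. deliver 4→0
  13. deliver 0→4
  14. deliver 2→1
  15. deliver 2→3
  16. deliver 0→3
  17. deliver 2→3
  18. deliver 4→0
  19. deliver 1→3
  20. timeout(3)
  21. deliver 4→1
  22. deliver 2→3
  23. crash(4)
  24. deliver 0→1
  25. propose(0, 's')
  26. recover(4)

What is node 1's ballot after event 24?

14

e1 timeout(0): 0[cand,b=5,-]
e2 deliver 0→4: 4[foll,b=5,-]
e3 deliver 4→0: ·
e4 deliver 0→1: 1[foll,b=5,-]
e5 deliver 1→0: 0[lead,b=5,-]
e6 deliver 0→1: ·
e7 timeout(4): 4[cand,b=14,-]
e8 deliver 4→0: 0[foll,b=14,-]
e9 deliver 1→3: ·
e10 deliver 3→4: ·
e11 deliver 4→1: 1[foll,b=14,-]
e12 deliver 4→0: ·
e13 deliver 0→4: ·
e14 deliver 2→1: ·
e15 deliver 2→3: ·
e16 deliver 0→3: 3[foll,b=5,-]
e17 deliver 2→3: ·
e18 deliver 4→0: ·
e19 deliver 1→3: ·
e20 timeout(3): 3[cand,b=13,-]
e21 deliver 4→1: ·
e22 deliver 2→3: ·
e23 crash(4): 4[✗cand,b=14,-]
e24 deliver 0→1: ·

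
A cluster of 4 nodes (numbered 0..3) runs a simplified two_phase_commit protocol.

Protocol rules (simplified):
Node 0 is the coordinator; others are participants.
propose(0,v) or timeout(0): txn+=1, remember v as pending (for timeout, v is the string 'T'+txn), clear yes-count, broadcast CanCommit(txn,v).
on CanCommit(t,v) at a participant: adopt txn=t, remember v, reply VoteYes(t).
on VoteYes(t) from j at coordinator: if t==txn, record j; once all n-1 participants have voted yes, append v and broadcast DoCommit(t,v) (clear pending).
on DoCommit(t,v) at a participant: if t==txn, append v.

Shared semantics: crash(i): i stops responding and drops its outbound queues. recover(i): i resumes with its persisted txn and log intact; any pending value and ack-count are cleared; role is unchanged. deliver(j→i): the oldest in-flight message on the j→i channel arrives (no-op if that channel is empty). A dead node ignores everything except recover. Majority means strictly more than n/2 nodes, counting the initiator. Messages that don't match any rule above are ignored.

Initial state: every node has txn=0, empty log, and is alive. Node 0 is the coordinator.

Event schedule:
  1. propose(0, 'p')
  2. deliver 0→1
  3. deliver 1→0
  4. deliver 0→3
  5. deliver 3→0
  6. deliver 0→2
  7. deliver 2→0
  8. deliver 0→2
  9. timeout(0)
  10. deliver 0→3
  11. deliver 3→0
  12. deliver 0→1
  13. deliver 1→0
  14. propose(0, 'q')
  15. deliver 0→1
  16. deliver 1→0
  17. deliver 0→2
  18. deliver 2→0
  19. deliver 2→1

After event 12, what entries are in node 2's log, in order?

p

1. propose(0,'p'):  <0:coor t1 ->
2. deliver 0→1:  <1:part t1 ->
3. deliver 1→0:  nop
4. deliver 0→3:  <3:part t1 ->
5. deliver 3→0:  nop
6. deliver 0→2:  <2:part t1 ->
7. deliver 2→0:  <0:coor t1 p>
8. deliver 0→2:  <2:part t1 p>
9. timeout(0):  <0:coor t2 p>
10. deliver 0→3:  <3:part t1 p>
11. deliver 3→0:  nop
12. deliver 0→1:  <1:part t1 p>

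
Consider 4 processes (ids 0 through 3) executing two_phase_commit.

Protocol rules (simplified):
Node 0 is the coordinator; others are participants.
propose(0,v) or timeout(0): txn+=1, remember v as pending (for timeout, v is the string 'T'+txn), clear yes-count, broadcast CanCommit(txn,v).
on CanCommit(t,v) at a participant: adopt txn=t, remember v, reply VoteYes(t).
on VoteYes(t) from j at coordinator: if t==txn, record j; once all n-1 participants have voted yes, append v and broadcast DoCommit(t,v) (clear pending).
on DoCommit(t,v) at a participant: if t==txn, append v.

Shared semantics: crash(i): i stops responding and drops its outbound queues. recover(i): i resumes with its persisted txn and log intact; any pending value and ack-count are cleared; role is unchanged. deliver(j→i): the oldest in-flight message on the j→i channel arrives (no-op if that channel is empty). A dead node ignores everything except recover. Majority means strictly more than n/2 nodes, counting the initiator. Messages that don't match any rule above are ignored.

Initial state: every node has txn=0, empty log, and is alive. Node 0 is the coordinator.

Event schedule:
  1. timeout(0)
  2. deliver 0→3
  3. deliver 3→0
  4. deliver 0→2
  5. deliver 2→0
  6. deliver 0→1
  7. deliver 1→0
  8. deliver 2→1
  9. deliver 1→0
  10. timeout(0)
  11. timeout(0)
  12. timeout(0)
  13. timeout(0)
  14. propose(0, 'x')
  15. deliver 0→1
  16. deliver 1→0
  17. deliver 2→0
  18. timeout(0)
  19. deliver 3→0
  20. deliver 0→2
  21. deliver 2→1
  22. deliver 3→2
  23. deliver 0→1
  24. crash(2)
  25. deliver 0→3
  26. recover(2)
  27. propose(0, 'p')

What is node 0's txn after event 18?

7

step 1 timeout(0): 0={coor,t=1,log=-}
step 2 deliver 0→3: 3={part,t=1,log=-}
step 3 deliver 3→0: —
step 4 deliver 0→2: 2={part,t=1,log=-}
step 5 deliver 2→0: —
step 6 deliver 0→1: 1={part,t=1,log=-}
step 7 deliver 1→0: 0={coor,t=1,log=T1}
step 8 deliver 2→1: —
step 9 deliver 1→0: —
step 10 timeout(0): 0={coor,t=2,log=T1}
step 11 timeout(0): 0={coor,t=3,log=T1}
step 12 timeout(0): 0={coor,t=4,log=T1}
step 13 timeout(0): 0={coor,t=5,log=T1}
step 14 propose(0,'x'): 0={coor,t=6,log=T1}
step 15 deliver 0→1: 1={part,t=1,log=T1}
step 16 deliver 1→0: —
step 17 deliver 2→0: —
step 18 timeout(0): 0={coor,t=7,log=T1}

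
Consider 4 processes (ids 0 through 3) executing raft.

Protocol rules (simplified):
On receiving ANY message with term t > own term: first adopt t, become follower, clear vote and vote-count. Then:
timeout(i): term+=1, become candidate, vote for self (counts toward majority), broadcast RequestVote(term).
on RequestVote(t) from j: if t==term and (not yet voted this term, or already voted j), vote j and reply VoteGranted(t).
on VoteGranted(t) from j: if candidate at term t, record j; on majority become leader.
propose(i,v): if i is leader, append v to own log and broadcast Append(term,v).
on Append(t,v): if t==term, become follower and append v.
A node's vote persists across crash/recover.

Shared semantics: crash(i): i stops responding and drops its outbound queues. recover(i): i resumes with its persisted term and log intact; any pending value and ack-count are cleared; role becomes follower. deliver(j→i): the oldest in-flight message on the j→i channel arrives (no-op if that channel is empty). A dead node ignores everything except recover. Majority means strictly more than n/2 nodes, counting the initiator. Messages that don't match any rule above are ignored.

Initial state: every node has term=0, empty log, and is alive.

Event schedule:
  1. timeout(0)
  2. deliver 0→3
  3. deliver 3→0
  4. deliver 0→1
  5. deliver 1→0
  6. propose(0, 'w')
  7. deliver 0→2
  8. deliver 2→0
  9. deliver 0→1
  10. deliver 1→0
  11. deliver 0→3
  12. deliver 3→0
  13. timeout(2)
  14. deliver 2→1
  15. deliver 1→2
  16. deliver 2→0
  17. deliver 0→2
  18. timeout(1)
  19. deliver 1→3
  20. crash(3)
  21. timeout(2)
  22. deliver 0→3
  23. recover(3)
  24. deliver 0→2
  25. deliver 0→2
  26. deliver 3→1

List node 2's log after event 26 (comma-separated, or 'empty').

1. timeout(0):  <0:cand t1 ->
2. deliver 0→3:  <3:foll t1 ->
3. deliver 3→0:  nop
4. deliver 0→1:  <1:foll t1 ->
5. deliver 1→0:  <0:lead t1 ->
6. propose(0,'w'):  <0:lead t1 w>
7. deliver 0→2:  <2:foll t1 ->
8. deliver 2→0:  nop
9. deliver 0→1:  <1:foll t1 w>
10. deliver 1→0:  nop
11. deliver 0→3:  <3:foll t1 w>
12. deliver 3→0:  nop
13. timeout(2):  <2:cand t2 ->
14. deliver 2→1:  <1:foll t2 w>
15. deliver 1→2:  nop
16. deliver 2→0:  <0:foll t2 w>
17. deliver 0→2:  nop
18. timeout(1):  <1:cand t3 w>
19. deliver 1→3:  <3:foll t3 w>
20. crash(3):  <3:✗foll t3 w>
21. timeout(2):  <2:cand t3 ->
22. deliver 0→3:  nop
23. recover(3):  <3:foll t3 w>
24. deliver 0→2:  nop
25. deliver 0→2:  nop
26. deliver 3→1:  nop

empty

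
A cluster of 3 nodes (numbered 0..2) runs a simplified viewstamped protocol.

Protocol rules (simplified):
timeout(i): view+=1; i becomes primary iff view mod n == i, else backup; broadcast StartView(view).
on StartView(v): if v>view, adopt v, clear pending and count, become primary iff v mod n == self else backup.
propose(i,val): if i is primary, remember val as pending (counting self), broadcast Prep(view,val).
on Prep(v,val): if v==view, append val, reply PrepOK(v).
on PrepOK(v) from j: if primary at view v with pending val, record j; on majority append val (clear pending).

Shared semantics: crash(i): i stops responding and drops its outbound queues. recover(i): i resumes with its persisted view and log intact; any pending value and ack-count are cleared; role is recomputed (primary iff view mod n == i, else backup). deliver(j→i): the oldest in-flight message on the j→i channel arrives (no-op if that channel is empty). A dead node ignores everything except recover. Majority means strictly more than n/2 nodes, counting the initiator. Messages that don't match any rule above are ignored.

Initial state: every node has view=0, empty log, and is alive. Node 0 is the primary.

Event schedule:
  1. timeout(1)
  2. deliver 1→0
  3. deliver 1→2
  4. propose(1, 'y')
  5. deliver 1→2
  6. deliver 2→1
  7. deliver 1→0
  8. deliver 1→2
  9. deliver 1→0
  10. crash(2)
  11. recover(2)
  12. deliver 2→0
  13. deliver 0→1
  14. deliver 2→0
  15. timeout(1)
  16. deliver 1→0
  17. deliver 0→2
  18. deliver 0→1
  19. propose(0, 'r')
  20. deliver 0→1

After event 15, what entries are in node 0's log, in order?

after 1 — timeout(1): n1:prim/v1/[-]
after 2 — deliver 1→0: n0:back/v1/[-]
after 3 — deliver 1→2: n2:back/v1/[-]
after 4 — propose(1,'y'): ·
after 5 — deliver 1→2: n2:back/v1/[y]
after 6 — deliver 2→1: n1:prim/v1/[y]
after 7 — deliver 1→0: n0:back/v1/[y]
after 8 — deliver 1→2: ·
after 9 — deliver 1→0: ·
after 10 — crash(2): n2:✗back/v1/[y]
after 11 — recover(2): n2:back/v1/[y]
after 12 — deliver 2→0: ·
after 13 — deliver 0→1: ·
after 14 — deliver 2→0: ·
after 15 — timeout(1): n1:back/v2/[y]

y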